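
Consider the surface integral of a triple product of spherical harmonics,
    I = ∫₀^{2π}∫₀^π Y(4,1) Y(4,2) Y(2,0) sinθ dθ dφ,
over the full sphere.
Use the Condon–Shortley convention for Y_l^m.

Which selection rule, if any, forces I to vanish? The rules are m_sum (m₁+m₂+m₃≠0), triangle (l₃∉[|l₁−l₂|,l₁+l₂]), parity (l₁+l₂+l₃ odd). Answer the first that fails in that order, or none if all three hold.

m_sum

azimuthal sum: 1 + 2 + 0 = 3  ✗
0 ≤ 2 ≤ 8 (triangle on l)
L = 4 + 4 + 2 = 10 (even)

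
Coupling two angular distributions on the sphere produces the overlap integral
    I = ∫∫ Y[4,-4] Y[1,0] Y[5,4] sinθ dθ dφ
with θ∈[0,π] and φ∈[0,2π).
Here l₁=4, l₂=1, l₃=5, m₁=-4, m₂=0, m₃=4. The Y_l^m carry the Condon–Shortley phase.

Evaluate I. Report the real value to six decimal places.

0.147319

Rules hold: Σm=0, L=10 even, 3≤5≤5.
N = 9·3·11 = 297
Δ = 0!·8!·2!/11! = 1/495
Racah Σ t=0..0: t=0:+1/576 = 1/576
⇒ 3j(4 1 5; 0 0 0)² = 5/99, sgn -1
Racah Σ t=0..0: t=0:+1/40320 = 1/40320
⇒ 3j(4 1 5; -4 0 4)² = 1/55, sgn -1
4πI² = N·(3j₀)²·(3jₘ)² = 3/11
I = +1·√(0.272727/4π) = 0.14731920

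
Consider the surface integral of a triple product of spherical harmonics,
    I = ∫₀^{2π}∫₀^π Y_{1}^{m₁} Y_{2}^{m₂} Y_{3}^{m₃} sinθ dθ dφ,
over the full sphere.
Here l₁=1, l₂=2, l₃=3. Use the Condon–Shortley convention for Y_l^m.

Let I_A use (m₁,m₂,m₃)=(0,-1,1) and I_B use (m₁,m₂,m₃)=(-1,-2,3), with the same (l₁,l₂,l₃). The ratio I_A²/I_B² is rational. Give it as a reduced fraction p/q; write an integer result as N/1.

8/15

Same 1,2,3: normalisation and zero-m 3j drop out of the ratio.
A: Δ: 0! 2! 4! / 7! → 1/105; sum: t=0:+1/6 = 1/6; 3j²(1 2 3; 0 -1 1) = Δ·Π!·Σ² = 8/105  (sign +1)
B: Δ: 0! 2! 4! / 7! → 1/105; sum: t=0:+1/48 = 1/48; 3j²(1 2 3; -1 -2 3) = Δ·Π!·Σ² = 1/7  (sign +1)
I_A²/I_B² = (8/105)/(1/7) = 8/15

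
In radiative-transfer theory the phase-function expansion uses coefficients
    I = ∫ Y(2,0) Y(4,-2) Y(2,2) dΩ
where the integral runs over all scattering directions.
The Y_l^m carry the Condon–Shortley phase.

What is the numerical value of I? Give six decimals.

Rules hold: Σm=0, L=8 even, 2≤2≤6.
N = 5·9·5 = 225
Δ = 4!·0!·4!/9! = 1/630
Racah Σ t=2..2: t=2:+1/16 = 1/16
⇒ 3j(2 4 2; 0 0 0)² = 2/35, sgn +1
Racah Σ t=2..2: t=2:+1/96 = 1/96
⇒ 3j(2 4 2; 0 -2 2)² = 1/42, sgn +1
4πI² = N·(3j₀)²·(3jₘ)² = 15/49
I = +1·√(0.306122/4π) = 0.15607835

0.156078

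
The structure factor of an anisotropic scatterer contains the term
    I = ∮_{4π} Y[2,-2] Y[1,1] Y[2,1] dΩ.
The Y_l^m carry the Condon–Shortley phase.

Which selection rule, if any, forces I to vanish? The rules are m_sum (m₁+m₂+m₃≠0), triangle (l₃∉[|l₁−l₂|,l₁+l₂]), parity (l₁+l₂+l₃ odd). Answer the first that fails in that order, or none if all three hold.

Σmᵢ = 0  ✓
l₃∈[|l₁−l₂|,l₁+l₂]=[1,3], have l₃=2  ✓
Σlᵢ = 5 ⇒ odd  ✗

parity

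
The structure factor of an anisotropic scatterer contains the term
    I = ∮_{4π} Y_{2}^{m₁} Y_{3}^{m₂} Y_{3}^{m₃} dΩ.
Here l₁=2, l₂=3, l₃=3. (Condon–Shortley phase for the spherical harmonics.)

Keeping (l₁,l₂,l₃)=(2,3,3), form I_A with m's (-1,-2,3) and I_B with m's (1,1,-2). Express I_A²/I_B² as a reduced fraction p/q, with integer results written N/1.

5/3

Shared (l₁,l₂,l₃)=(2,3,3): N and (l;000)² cancel in I_A²/I_B².
A: Δ = 2!·2!·4!/9! = 1/3780; Racah Σ t=1..1: t=1:−1/48 = -1/48; ⇒ 3j(2 3 3; -1 -2 3)² = 5/84, sgn -1
B: Δ = 2!·2!·4!/9! = 1/3780; Racah Σ t=0..1: t=0:+1/48 t=1:−1/12 = -1/16; ⇒ 3j(2 3 3; 1 1 -2)² = 1/28, sgn +1
I_A²/I_B² = (5/84)/(1/28) = 5/3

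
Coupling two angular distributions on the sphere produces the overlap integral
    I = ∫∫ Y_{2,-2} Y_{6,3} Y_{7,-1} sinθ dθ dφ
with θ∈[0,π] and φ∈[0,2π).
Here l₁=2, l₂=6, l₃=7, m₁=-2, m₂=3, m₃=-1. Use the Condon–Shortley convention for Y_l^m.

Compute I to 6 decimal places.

Σlᵢ=15 odd — θ-integrand is odd under cosθ→−cosθ; I=0

0.000000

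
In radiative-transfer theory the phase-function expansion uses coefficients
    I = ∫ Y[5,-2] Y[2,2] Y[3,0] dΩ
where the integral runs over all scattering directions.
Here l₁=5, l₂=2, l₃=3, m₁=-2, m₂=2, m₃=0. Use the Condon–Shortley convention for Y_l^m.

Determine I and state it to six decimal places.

0.141758

Checks pass: Σm=0; 10 even; l₃=3∈[3,7].
(2·5+1)(2·2+1)(2·3+1) = 385
Δ: 4! 6! 0! / 11! → 1/2310
sum: t=2:+1/144 = 1/144
3j²(5 2 3; 0 0 0) = Δ·Π!·Σ² = 10/231  (sign -1)
sum: t=4:+1/864 = 1/864
3j²(5 2 3; -2 2 0) = Δ·Π!·Σ² = 1/66  (sign -1)
combine: 4πI² = 385·10/231·1/66 = 25/99
take √, sign +1: I = 0.14175797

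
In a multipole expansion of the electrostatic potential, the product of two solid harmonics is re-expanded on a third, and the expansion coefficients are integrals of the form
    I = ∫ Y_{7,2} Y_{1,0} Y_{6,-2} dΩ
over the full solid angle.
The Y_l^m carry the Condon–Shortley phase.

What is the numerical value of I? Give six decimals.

0.234717

Checks pass: Σm=0; 14 even; l₃=6∈[6,8].
(2·7+1)(2·1+1)(2·6+1) = 585
Δ: 2! 12! 0! / 15! → 1/1365
sum: t=1:−1/518400 = -1/518400
3j²(7 1 6; 0 0 0) = Δ·Π!·Σ² = 7/195  (sign -1)
sum: t=1:−1/967680 = -1/967680
3j²(7 1 6; 2 0 -2) = Δ·Π!·Σ² = 3/91  (sign -1)
combine: 4πI² = 585·7/195·3/91 = 9/13
take √, sign +1: I = 0.23471705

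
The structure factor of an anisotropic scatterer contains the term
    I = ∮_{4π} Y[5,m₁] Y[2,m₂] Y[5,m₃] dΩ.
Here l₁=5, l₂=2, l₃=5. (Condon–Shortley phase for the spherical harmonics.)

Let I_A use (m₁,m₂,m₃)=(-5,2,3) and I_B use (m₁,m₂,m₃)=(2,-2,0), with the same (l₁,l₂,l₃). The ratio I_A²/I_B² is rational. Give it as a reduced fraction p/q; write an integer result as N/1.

Same 5,2,5: normalisation and zero-m 3j drop out of the ratio.
A: Δ: 2! 8! 2! / 13! → 1/38610; sum: t=2:+1/161280 = 1/161280; 3j²(5 2 5; -5 2 3) = Δ·Π!·Σ² = 1/143  (sign +1)
B: Δ: 2! 8! 2! / 13! → 1/38610; sum: t=0:+1/2880 = 1/2880; 3j²(5 2 5; 2 -2 0) = Δ·Π!·Σ² = 14/429  (sign -1)
I_A²/I_B² = (1/143)/(14/429) = 3/14

3/14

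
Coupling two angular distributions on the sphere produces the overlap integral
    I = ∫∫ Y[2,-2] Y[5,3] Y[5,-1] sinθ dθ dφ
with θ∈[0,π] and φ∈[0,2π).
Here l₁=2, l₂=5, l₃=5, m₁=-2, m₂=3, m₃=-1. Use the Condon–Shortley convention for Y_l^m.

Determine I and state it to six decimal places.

Checks pass: Σm=0; 12 even; l₃=5∈[3,7].
(2·2+1)(2·5+1)(2·5+1) = 605
Δ: 2! 2! 8! / 13! → 1/38610
sum: t=0:+1/2880 t=1:−1/576 t=2:+1/2880 = -1/960
3j²(2 5 5; 0 0 0) = Δ·Π!·Σ² = 10/429  (sign +1)
sum: t=2:+1/5760 = 1/5760
3j²(2 5 5; -2 3 -1) = Δ·Π!·Σ² = 56/2145  (sign +1)
combine: 4πI² = 605·10/429·56/2145 = 560/1521
take √, sign +1: I = 0.17116875

0.171169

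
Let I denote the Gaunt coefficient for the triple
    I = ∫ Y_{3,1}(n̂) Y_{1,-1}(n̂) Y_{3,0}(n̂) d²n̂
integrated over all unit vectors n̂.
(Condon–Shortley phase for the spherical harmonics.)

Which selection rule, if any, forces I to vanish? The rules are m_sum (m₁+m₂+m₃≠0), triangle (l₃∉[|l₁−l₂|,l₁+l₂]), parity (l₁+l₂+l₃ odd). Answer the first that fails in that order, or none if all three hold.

parity

m₁+m₂+m₃ = 1 − 1 + 0 = 0  ✓
triangle: |3−1|=2 ≤ l₃=3 ≤ 3+1=4  ✓
parity: l₁+l₂+l₃ = 7 is odd  ✗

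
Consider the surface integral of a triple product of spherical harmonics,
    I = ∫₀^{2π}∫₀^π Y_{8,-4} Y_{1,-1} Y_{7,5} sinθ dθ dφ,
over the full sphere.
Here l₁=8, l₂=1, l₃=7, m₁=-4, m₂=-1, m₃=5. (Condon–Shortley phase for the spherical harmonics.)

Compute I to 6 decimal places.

Rules hold: Σm=0, L=16 even, 7≤7≤9.
N = 17·3·15 = 765
Δ = 2!·14!·0!/17! = 1/2040
Racah Σ t=1..1: t=1:−1/25401600 = -1/25401600
⇒ 3j(8 1 7; 0 0 0)² = 8/255, sgn +1
Racah Σ t=0..0: t=0:+1/1916006400 = 1/1916006400
⇒ 3j(8 1 7; -4 -1 5)² = 1/340, sgn +1
4πI² = N·(3j₀)²·(3jₘ)² = 6/85
I = +1·√(0.0705882/4π) = 0.07494820

0.074948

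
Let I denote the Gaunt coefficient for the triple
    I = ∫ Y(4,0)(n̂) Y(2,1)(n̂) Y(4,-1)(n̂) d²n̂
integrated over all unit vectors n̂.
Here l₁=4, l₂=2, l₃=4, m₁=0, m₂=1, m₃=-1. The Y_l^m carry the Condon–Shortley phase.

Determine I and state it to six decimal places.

-0.044869

Rules hold: Σm=0, L=10 even, 2≤4≤6.
N = 9·5·9 = 405
Δ = 2!·6!·2!/11! = 1/13860
Racah Σ t=0..2: t=0:+1/192 t=1:−1/36 t=2:+1/192 = -5/288
⇒ 3j(4 2 4; 0 0 0)² = 20/693, sgn -1
Racah Σ t=1..2: t=1:−1/72 t=2:+1/96 = -1/288
⇒ 3j(4 2 4; 0 1 -1)² = 1/462, sgn +1
4πI² = N·(3j₀)²·(3jₘ)² = 150/5929
I = -1·√(0.0252994/4π) = -0.04486937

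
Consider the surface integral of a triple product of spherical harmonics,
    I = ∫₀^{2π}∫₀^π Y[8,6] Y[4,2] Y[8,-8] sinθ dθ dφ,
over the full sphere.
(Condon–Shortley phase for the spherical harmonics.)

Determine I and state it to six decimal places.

Rules hold: Σm=0, L=20 even, 4≤8≤12.
N = 17·9·17 = 2601
Δ = 4!·12!·4!/21! = 1/185175900
Racah Σ t=0..4: t=0:+1/557383680 t=1:−1/21772800 t=2:+1/8294400 t=3:−1/21772800 t=4:+1/557383680 = 1/30965760
⇒ 3j(8 4 8; 0 0 0)² = 36/4199, sgn +1
Racah Σ t=2..2: t=2:+1/45984153600 = 1/45984153600
⇒ 3j(8 4 8; 6 2 -8)² = 13/969, sgn +1
4πI² = N·(3j₀)²·(3jₘ)² = 108/361
I = +1·√(0.299169/4π) = 0.15429553

0.154296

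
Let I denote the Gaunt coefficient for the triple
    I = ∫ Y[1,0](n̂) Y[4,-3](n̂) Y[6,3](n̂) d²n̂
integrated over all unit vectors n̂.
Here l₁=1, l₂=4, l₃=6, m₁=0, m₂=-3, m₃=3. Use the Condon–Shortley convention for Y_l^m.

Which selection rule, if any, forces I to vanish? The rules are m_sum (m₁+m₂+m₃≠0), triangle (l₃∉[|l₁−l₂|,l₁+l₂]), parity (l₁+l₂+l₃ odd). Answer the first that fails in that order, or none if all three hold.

azimuthal sum: 0 − 3 + 3 = 0  ✓
3 ≤ 6 ≤ 5 (triangle on l)  ✗
L = 1 + 4 + 6 = 11 (odd)

triangle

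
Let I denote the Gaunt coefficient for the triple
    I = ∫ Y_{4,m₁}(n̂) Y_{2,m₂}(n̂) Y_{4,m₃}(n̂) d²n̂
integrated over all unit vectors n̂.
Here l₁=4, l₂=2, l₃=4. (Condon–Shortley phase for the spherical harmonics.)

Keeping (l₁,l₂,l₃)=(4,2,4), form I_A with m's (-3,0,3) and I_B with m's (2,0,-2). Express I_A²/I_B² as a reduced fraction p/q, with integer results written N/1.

49/64

Same 4,2,4: normalisation and zero-m 3j drop out of the ratio.
A: Δ: 2! 6! 2! / 11! → 1/13860; sum: t=1:−1/720 t=2:+1/480 = 1/1440; 3j²(4 2 4; -3 0 3) = Δ·Π!·Σ² = 7/1980  (sign -1)
B: Δ: 2! 6! 2! / 11! → 1/13860; sum: t=0:+1/192 t=1:−1/120 t=2:+1/2880 = -1/360; 3j²(4 2 4; 2 0 -2) = Δ·Π!·Σ² = 16/3465  (sign -1)
I_A²/I_B² = (7/1980)/(16/3465) = 49/64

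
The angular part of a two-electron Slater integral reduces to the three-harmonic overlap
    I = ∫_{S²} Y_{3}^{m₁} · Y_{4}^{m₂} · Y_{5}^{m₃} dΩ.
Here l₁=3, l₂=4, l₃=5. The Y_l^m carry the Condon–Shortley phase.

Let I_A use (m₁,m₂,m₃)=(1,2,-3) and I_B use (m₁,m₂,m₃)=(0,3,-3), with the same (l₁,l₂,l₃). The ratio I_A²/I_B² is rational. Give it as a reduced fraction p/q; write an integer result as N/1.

27/14

Shared (l₁,l₂,l₃)=(3,4,5): N and (l;000)² cancel in I_A²/I_B².
A: Δ = 2!·4!·6!/13! = 1/180180; Racah Σ t=0..2: t=0:+1/5760 t=1:−1/720 t=2:+1/2304 = -1/1280; ⇒ 3j(3 4 5; 1 2 -3)² = 27/1430, sgn -1
B: Δ = 2!·4!·6!/13! = 1/180180; Racah Σ t=1..2: t=1:−1/2880 t=2:+1/1440 = 1/2880; ⇒ 3j(3 4 5; 0 3 -3)² = 7/715, sgn +1
I_A²/I_B² = (27/1430)/(7/715) = 27/14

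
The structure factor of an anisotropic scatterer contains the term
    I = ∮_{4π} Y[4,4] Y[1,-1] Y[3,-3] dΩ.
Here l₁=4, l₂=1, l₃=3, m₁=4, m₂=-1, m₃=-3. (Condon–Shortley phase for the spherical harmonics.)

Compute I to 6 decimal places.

m-sum 0 ✓  L=8 even ✓  3≤3≤5 ✓
Π(2lᵢ+1) = 9×3×7 = 189
triangle coeff Δ(4,1,3) = 1/252
Σ_t [1,1]: t=1:−1/36 = -1/36
(3j)²=4/63 [(4 1 3; 0 0 0)], sign=+1
Σ_t [0,0]: t=0:+1/1440 = 1/1440
(3j)²=1/9 [(4 1 3; 4 -1 -3)], sign=+1
⇒ 4πI² = 4/3
I = (+1)√(4/3/(4π)) = 0.32573501

0.325735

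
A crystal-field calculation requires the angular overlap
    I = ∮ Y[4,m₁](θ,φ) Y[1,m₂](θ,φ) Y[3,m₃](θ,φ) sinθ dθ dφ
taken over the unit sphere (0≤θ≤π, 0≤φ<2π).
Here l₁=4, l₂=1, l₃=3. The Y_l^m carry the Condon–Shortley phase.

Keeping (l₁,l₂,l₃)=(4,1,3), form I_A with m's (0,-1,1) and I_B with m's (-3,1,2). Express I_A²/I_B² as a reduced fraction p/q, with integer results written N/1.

2/7

Shared (l₁,l₂,l₃)=(4,1,3): N and (l;000)² cancel in I_A²/I_B².
A: Δ = 2!·6!·0!/9! = 1/252; Racah Σ t=0..0: t=0:+1/96 = 1/96; ⇒ 3j(4 1 3; 0 -1 1)² = 1/42, sgn +1
B: Δ = 2!·6!·0!/9! = 1/252; Racah Σ t=2..2: t=2:+1/240 = 1/240; ⇒ 3j(4 1 3; -3 1 2)² = 1/12, sgn -1
I_A²/I_B² = (1/42)/(1/12) = 2/7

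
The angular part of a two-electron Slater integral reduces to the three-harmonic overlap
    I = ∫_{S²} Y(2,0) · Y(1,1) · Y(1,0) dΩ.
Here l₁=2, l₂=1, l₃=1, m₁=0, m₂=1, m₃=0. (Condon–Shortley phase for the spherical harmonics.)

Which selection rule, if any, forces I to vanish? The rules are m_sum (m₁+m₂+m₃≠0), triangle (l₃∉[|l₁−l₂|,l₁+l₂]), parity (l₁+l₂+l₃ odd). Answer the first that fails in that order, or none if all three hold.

Σmᵢ = 1  ✗
l₃∈[|l₁−l₂|,l₁+l₂]=[1,3], have l₃=1
Σlᵢ = 4 ⇒ even

m_sum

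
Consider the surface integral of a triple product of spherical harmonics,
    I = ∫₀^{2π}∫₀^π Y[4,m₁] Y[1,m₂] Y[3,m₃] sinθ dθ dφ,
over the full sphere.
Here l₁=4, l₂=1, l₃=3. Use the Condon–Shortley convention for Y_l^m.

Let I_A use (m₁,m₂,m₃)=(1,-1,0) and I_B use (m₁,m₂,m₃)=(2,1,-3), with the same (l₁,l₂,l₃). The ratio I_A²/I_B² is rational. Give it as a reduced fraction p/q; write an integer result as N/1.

10/1

Shared (l₁,l₂,l₃)=(4,1,3): N and (l;000)² cancel in I_A²/I_B².
A: Δ = 2!·6!·0!/9! = 1/252; Racah Σ t=0..0: t=0:+1/72 = 1/72; ⇒ 3j(4 1 3; 1 -1 0)² = 5/126, sgn -1
B: Δ = 2!·6!·0!/9! = 1/252; Racah Σ t=2..2: t=2:+1/1440 = 1/1440; ⇒ 3j(4 1 3; 2 1 -3)² = 1/252, sgn +1
I_A²/I_B² = (5/126)/(1/252) = 10/1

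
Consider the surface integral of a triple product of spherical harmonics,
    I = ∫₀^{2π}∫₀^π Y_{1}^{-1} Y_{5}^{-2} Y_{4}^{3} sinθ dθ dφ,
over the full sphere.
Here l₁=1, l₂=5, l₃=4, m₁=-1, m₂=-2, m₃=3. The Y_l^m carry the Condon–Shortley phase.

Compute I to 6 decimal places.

Checks pass: Σm=0; 10 even; l₃=4∈[4,6].
(2·1+1)(2·5+1)(2·4+1) = 297
Δ: 2! 0! 8! / 11! → 1/495
sum: t=1:−1/576 = -1/576
3j²(1 5 4; 0 0 0) = Δ·Π!·Σ² = 5/99  (sign -1)
sum: t=2:+1/10080 = 1/10080
3j²(1 5 4; -1 -2 3) = Δ·Π!·Σ² = 1/165  (sign -1)
combine: 4πI² = 297·5/99·1/165 = 1/11
take √, sign +1: I = 0.08505478

0.085055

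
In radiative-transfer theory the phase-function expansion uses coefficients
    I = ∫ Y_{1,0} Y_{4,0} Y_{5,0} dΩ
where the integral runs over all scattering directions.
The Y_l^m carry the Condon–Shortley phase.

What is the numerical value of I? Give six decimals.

Checks pass: Σm=0; 10 even; l₃=5∈[3,5].
(2·1+1)(2·4+1)(2·5+1) = 297
Δ: 0! 2! 8! / 11! → 1/495
sum: t=0:+1/576 = 1/576
3j²(1 4 5; 0 0 0) = Δ·Π!·Σ² = 5/99  (sign -1)
(m-triple is (0,0,0) — same symbol as above.)
combine: 4πI² = 297·5/99·5/99 = 25/33
take √, sign +1: I = 0.24553200

0.245532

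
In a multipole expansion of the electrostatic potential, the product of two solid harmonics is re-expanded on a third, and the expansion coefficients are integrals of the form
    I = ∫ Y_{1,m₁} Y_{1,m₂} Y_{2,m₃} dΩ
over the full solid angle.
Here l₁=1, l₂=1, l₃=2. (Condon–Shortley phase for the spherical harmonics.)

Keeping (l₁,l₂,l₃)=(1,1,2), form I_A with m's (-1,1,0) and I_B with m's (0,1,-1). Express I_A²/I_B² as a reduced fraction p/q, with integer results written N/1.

Same 1,1,2: normalisation and zero-m 3j drop out of the ratio.
A: Δ: 0! 2! 2! / 5! → 1/30; sum: t=0:+1/4 = 1/4; 3j²(1 1 2; -1 1 0) = Δ·Π!·Σ² = 1/30  (sign +1)
B: Δ: 0! 2! 2! / 5! → 1/30; sum: t=0:+1/2 = 1/2; 3j²(1 1 2; 0 1 -1) = Δ·Π!·Σ² = 1/10  (sign -1)
I_A²/I_B² = (1/30)/(1/10) = 1/3

1/3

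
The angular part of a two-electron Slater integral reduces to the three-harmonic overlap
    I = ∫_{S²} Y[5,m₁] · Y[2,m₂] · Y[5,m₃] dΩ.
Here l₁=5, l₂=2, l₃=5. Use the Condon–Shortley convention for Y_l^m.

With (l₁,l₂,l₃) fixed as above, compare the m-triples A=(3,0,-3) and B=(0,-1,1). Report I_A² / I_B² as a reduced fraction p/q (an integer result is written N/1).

l's match ⇒ only the (l;m) 3-j factors differ between A and B.
A: triangle coeff Δ(5,2,5) = 1/38610; Σ_t [0,2]: t=0:+1/5760 t=1:−1/5040 t=2:+1/161280 = -1/53760; (3j)²=1/4290 [(5 2 5; 3 0 -3)], sign=-1
B: triangle coeff Δ(5,2,5) = 1/38610; Σ_t [0,1]: t=0:+1/1440 t=1:−1/1152 = -1/5760; (3j)²=1/858 [(5 2 5; 0 -1 1)], sign=-1
I_A²/I_B² = (1/4290)/(1/858) = 1/5

1/5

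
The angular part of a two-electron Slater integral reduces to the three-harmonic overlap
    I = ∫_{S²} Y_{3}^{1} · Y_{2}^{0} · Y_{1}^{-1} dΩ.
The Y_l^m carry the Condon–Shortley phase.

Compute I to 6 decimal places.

-0.202301

Checks pass: Σm=0; 6 even; l₃=1∈[1,5].
(2·3+1)(2·2+1)(2·1+1) = 105
Δ: 4! 2! 0! / 7! → 1/105
sum: t=2:+1/4 = 1/4
3j²(3 2 1; 0 0 0) = Δ·Π!·Σ² = 3/35  (sign -1)
sum: t=2:+1/8 = 1/8
3j²(3 2 1; 1 0 -1) = Δ·Π!·Σ² = 2/35  (sign +1)
combine: 4πI² = 105·3/35·2/35 = 18/35
take √, sign -1: I = -0.20230066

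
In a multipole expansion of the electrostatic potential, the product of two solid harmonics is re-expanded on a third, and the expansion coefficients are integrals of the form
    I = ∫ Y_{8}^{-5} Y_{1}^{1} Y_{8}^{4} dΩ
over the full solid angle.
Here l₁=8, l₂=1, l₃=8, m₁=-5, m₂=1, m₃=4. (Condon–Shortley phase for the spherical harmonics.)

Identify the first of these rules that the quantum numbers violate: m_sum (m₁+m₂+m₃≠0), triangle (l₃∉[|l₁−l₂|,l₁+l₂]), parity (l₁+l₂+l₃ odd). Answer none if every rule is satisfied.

Σmᵢ = 0  ✓
l₃∈[|l₁−l₂|,l₁+l₂]=[7,9], have l₃=8  ✓
Σlᵢ = 17 ⇒ odd  ✗

parity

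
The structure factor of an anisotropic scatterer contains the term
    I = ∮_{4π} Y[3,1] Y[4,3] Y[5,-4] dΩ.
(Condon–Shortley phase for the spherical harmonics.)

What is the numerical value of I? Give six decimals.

m-sum 0 ✓  L=12 even ✓  1≤5≤7 ✓
Π(2lᵢ+1) = 7×9×11 = 693
triangle coeff Δ(3,4,5) = 1/180180
Σ_t [0,2]: t=0:+1/576 t=1:−1/144 t=2:+1/576 = -1/288
(3j)²=20/1001 [(3 4 5; 0 0 0)], sign=+1
Σ_t [1,2]: t=1:−1/4320 t=2:+1/5760 = -1/17280
(3j)²=7/4290 [(3 4 5; 1 3 -4)], sign=+1
⇒ 4πI² = 42/1859
I = (+1)√(42/1859/(4π)) = 0.04240138

0.042401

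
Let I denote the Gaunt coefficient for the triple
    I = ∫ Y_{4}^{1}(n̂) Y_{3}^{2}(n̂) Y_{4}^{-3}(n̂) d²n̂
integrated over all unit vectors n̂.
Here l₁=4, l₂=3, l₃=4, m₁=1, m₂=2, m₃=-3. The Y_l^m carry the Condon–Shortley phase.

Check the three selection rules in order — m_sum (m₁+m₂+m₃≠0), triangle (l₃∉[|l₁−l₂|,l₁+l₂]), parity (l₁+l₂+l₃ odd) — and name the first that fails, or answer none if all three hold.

m₁+m₂+m₃ = 1 + 2 − 3 = 0  ✓
triangle: |4−3|=1 ≤ l₃=4 ≤ 4+3=7  ✓
parity: l₁+l₂+l₃ = 11 is odd  ✗

parity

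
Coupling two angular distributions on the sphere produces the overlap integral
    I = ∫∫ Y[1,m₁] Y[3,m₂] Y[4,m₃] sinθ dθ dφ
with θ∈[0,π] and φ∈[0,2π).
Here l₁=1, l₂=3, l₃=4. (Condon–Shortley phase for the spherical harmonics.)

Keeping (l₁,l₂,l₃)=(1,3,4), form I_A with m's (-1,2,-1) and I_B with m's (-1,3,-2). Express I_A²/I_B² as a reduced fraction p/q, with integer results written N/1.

Shared (l₁,l₂,l₃)=(1,3,4): N and (l;000)² cancel in I_A²/I_B².
A: Δ = 0!·2!·6!/9! = 1/252; Racah Σ t=0..0: t=0:+1/240 = 1/240; ⇒ 3j(1 3 4; -1 2 -1)² = 1/84, sgn -1
B: Δ = 0!·2!·6!/9! = 1/252; Racah Σ t=0..0: t=0:+1/1440 = 1/1440; ⇒ 3j(1 3 4; -1 3 -2)² = 1/252, sgn +1
I_A²/I_B² = (1/84)/(1/252) = 3/1

3/1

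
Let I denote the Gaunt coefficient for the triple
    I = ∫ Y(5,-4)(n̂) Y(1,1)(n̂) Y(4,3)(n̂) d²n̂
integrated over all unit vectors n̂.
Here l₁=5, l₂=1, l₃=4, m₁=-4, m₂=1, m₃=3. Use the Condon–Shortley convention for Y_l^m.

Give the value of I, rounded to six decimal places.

0.294638

m-sum 0 ✓  L=10 even ✓  4≤4≤6 ✓
Π(2lᵢ+1) = 11×3×9 = 297
triangle coeff Δ(5,1,4) = 1/495
Σ_t [1,1]: t=1:−1/576 = -1/576
(3j)²=5/99 [(5 1 4; 0 0 0)], sign=-1
Σ_t [2,2]: t=2:+1/10080 = 1/10080
(3j)²=4/55 [(5 1 4; -4 1 3)], sign=-1
⇒ 4πI² = 12/11
I = (+1)√(12/11/(4π)) = 0.29463840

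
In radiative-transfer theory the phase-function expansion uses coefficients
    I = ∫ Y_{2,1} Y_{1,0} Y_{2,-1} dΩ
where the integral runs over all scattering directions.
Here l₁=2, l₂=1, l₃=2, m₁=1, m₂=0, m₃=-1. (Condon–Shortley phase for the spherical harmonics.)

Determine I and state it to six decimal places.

L=5 odd ⇒ parity kills the (l;000) factor ⇒ I = 0

0.000000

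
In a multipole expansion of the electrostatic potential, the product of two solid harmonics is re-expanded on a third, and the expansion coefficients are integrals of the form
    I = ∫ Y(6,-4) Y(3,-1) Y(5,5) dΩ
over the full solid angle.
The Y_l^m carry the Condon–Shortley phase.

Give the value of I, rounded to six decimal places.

-0.152880

Rules hold: Σm=0, L=14 even, 3≤5≤9.
N = 13·7·11 = 1001
Δ = 4!·8!·2!/15! = 1/675675
Racah Σ t=1..3: t=1:−1/8640 t=2:+1/2304 t=3:−1/8640 = 7/34560
⇒ 3j(6 3 5; 0 0 0)² = 7/429, sgn -1
Racah Σ t=2..2: t=2:+1/322560 = 1/322560
⇒ 3j(6 3 5; -4 -1 5)² = 18/1001, sgn +1
4πI² = N·(3j₀)²·(3jₘ)² = 42/143
I = -1·√(0.293706/4π) = -0.15288036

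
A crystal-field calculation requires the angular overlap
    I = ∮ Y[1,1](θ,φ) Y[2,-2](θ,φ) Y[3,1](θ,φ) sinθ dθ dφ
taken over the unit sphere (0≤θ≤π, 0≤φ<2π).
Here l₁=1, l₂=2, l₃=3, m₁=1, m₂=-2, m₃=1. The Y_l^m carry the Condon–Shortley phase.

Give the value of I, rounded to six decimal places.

m-sum 0 ✓  L=6 even ✓  1≤3≤3 ✓
Π(2lᵢ+1) = 3×5×7 = 105
triangle coeff Δ(1,2,3) = 1/105
Σ_t [0,0]: t=0:+1/4 = 1/4
(3j)²=3/35 [(1 2 3; 0 0 0)], sign=-1
Σ_t [0,0]: t=0:+1/48 = 1/48
(3j)²=1/105 [(1 2 3; 1 -2 1)], sign=+1
⇒ 4πI² = 3/35
I = (-1)√(3/35/(4π)) = -0.08258890

-0.082589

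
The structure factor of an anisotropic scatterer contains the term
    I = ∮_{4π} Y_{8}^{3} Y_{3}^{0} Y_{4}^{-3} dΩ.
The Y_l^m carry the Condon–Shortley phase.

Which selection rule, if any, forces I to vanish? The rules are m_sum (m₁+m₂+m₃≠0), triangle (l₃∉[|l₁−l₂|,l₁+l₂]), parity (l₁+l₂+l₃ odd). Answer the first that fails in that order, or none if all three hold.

m₁+m₂+m₃ = 3 + 0 − 3 = 0  ✓
triangle: |8−3|=5 ≤ l₃=4 ≤ 8+3=11  ✗
parity: l₁+l₂+l₃ = 15 is odd

triangle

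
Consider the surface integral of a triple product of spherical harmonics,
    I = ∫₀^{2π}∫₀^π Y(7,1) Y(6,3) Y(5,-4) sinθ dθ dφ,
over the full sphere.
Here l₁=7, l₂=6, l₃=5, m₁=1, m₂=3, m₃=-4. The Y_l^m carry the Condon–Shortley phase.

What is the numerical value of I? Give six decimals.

m-sum 0 ✓  L=18 even ✓  1≤5≤13 ✓
Π(2lᵢ+1) = 15×13×11 = 2145
triangle coeff Δ(7,6,5) = 1/174594420
Σ_t [2,6]: t=2:+1/4147200 t=3:−1/207360 t=4:+1/82944 t=5:−1/207360 t=6:+1/4147200 = 1/345600
(3j)²=420/46189 [(7 6 5; 0 0 0)], sign=-1
Σ_t [5,6]: t=5:−1/2073600 t=6:+1/6220800 = -1/3110400
(3j)²=3136/230945 [(7 6 5; 1 3 -4)], sign=+1
⇒ 4πI² = 3951360/14919047
I = (-1)√(3951360/14919047/(4π)) = -0.14517700

-0.145177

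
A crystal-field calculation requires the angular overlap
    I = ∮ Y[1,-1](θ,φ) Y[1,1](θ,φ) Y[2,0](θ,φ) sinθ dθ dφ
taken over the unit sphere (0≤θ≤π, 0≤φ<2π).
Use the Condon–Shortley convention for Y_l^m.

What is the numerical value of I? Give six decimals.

Rules hold: Σm=0, L=4 even, 0≤2≤2.
N = 3·3·5 = 45
Δ = 0!·2!·2!/5! = 1/30
Racah Σ t=0..0: t=0:+1/1 = 1/1
⇒ 3j(1 1 2; 0 0 0)² = 2/15, sgn +1
Racah Σ t=0..0: t=0:+1/4 = 1/4
⇒ 3j(1 1 2; -1 1 0)² = 1/30, sgn +1
4πI² = N·(3j₀)²·(3jₘ)² = 1/5
I = +1·√(0.2/4π) = 0.12615663

0.126157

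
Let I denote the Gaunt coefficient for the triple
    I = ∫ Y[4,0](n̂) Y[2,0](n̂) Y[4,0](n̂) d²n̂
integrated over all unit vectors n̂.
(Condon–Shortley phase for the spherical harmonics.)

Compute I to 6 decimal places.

Rules hold: Σm=0, L=10 even, 2≤4≤6.
N = 9·5·9 = 405
Δ = 2!·6!·2!/11! = 1/13860
Racah Σ t=0..2: t=0:+1/192 t=1:−1/36 t=2:+1/192 = -5/288
⇒ 3j(4 2 4; 0 0 0)² = 20/693, sgn -1
(m-triple is (0,0,0) — same symbol as above.)
4πI² = N·(3j₀)²·(3jₘ)² = 2000/5929
I = +1·√(0.337325/4π) = 0.16383977

0.163840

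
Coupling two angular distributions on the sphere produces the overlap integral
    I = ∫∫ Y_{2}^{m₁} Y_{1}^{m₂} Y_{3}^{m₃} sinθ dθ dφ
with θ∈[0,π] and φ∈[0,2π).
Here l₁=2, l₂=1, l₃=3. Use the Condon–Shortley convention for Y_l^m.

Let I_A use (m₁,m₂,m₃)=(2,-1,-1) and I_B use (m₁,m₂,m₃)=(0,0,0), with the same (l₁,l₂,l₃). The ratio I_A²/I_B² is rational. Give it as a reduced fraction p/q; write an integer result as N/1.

Same 2,1,3: normalisation and zero-m 3j drop out of the ratio.
A: Δ: 0! 4! 2! / 7! → 1/105; sum: t=0:+1/48 = 1/48; 3j²(2 1 3; 2 -1 -1) = Δ·Π!·Σ² = 1/105  (sign +1)
B: Δ: 0! 4! 2! / 7! → 1/105; sum: t=0:+1/4 = 1/4; 3j²(2 1 3; 0 0 0) = Δ·Π!·Σ² = 3/35  (sign -1)
I_A²/I_B² = (1/105)/(3/35) = 1/9

1/9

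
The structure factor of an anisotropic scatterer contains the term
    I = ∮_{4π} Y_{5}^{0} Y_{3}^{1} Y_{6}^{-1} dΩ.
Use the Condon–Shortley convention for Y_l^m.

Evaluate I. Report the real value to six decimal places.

m-sum 0 ✓  L=14 even ✓  2≤6≤8 ✓
Π(2lᵢ+1) = 11×7×13 = 1001
triangle coeff Δ(5,3,6) = 1/675675
Σ_t [0,2]: t=0:+1/8640 t=1:−1/2304 t=2:+1/8640 = -7/34560
(3j)²=7/429 [(5 3 6; 0 0 0)], sign=-1
Σ_t [0,2]: t=0:+1/34560 t=1:−1/3456 t=2:+1/5760 = -1/11520
(3j)²=2/429 [(5 3 6; 0 1 -1)], sign=+1
⇒ 4πI² = 98/1287
I = (-1)√(98/1287/(4π)) = -0.07784287

-0.077843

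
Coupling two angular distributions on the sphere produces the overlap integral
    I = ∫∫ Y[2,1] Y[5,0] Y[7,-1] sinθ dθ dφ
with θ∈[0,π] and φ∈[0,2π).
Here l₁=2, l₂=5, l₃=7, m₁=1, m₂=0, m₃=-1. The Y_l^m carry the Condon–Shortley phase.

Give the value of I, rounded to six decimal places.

Checks pass: Σm=0; 14 even; l₃=7∈[3,7].
(2·2+1)(2·5+1)(2·7+1) = 825
Δ: 0! 4! 10! / 15! → 1/15015
sum: t=0:+1/57600 = 1/57600
3j²(2 5 7; 0 0 0) = Δ·Π!·Σ² = 21/715  (sign -1)
sum: t=0:+1/86400 = 1/86400
3j²(2 5 7; 1 0 -1) = Δ·Π!·Σ² = 16/715  (sign +1)
combine: 4πI² = 825·21/715·16/715 = 1008/1859
take √, sign -1: I = -0.20772350

-0.207724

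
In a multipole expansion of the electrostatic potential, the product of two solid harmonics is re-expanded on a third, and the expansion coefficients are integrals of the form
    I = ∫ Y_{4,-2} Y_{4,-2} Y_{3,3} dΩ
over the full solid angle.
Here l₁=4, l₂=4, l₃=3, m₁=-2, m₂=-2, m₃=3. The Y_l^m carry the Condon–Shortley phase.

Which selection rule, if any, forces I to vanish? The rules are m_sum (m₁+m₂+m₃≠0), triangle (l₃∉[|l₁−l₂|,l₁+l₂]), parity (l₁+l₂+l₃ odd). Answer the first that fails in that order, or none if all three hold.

m_sum

m₁+m₂+m₃ = -2 − 2 + 3 = -1  ✗
triangle: |4−4|=0 ≤ l₃=3 ≤ 4+4=8
parity: l₁+l₂+l₃ = 11 is odd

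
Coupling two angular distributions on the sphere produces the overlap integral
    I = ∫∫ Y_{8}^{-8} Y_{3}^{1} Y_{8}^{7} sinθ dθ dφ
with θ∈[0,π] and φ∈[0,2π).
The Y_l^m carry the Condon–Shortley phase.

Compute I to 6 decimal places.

0.000000

Σlᵢ=19 odd — θ-integrand is odd under cosθ→−cosθ; I=0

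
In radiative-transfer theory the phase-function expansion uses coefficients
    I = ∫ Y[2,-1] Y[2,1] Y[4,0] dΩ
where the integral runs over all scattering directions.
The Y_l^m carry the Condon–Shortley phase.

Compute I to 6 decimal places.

Rules hold: Σm=0, L=8 even, 0≤4≤4.
N = 5·5·9 = 225
Δ = 0!·4!·4!/9! = 1/630
Racah Σ t=0..0: t=0:+1/16 = 1/16
⇒ 3j(2 2 4; 0 0 0)² = 2/35, sgn +1
Racah Σ t=0..0: t=0:+1/36 = 1/36
⇒ 3j(2 2 4; -1 1 0)² = 8/315, sgn +1
4πI² = N·(3j₀)²·(3jₘ)² = 16/49
I = +1·√(0.326531/4π) = 0.16119702

0.161197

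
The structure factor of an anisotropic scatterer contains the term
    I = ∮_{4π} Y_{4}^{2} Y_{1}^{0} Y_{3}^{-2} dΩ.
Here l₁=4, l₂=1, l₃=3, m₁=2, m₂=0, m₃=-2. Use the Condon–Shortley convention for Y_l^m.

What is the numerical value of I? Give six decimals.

m-sum 0 ✓  L=8 even ✓  3≤3≤5 ✓
Π(2lᵢ+1) = 9×3×7 = 189
triangle coeff Δ(4,1,3) = 1/252
Σ_t [1,1]: t=1:−1/36 = -1/36
(3j)²=4/63 [(4 1 3; 0 0 0)], sign=+1
Σ_t [1,1]: t=1:−1/120 = -1/120
(3j)²=1/21 [(4 1 3; 2 0 -2)], sign=+1
⇒ 4πI² = 4/7
I = (+1)√(4/7/(4π)) = 0.21324362

0.213244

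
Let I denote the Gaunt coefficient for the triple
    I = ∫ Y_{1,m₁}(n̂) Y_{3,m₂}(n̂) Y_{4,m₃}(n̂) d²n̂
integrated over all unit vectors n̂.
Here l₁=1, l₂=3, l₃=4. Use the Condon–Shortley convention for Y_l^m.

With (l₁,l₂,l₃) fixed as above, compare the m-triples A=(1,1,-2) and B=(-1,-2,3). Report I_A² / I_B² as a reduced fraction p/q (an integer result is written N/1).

5/7

Shared (l₁,l₂,l₃)=(1,3,4): N and (l;000)² cancel in I_A²/I_B².
A: Δ = 0!·2!·6!/9! = 1/252; Racah Σ t=0..0: t=0:+1/96 = 1/96; ⇒ 3j(1 3 4; 1 1 -2)² = 5/84, sgn +1
B: Δ = 0!·2!·6!/9! = 1/252; Racah Σ t=0..0: t=0:+1/240 = 1/240; ⇒ 3j(1 3 4; -1 -2 3)² = 1/12, sgn -1
I_A²/I_B² = (5/84)/(1/12) = 5/7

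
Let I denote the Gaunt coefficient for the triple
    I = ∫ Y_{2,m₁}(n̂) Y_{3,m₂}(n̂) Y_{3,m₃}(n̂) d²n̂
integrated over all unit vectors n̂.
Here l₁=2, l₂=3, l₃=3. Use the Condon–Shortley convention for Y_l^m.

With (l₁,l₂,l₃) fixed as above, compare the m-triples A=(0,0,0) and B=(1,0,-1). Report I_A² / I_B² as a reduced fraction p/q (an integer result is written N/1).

8/1

l's match ⇒ only the (l;m) 3-j factors differ between A and B.
A: triangle coeff Δ(2,3,3) = 1/3780; Σ_t [0,2]: t=0:+1/24 t=1:−1/4 t=2:+1/24 = -1/6; (3j)²=4/105 [(2 3 3; 0 0 0)], sign=+1
B: triangle coeff Δ(2,3,3) = 1/3780; Σ_t [0,1]: t=0:+1/12 t=1:−1/8 = -1/24; (3j)²=1/210 [(2 3 3; 1 0 -1)], sign=-1
I_A²/I_B² = (4/105)/(1/210) = 8/1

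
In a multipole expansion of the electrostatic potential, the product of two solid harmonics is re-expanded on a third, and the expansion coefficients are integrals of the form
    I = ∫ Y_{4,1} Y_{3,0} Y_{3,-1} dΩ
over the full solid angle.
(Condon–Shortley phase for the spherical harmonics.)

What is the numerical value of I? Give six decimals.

Checks pass: Σm=0; 10 even; l₃=3∈[1,7].
(2·4+1)(2·3+1)(2·3+1) = 441
Δ: 4! 4! 2! / 11! → 1/34650
sum: t=1:−1/72 t=2:+1/16 t=3:−1/72 = 5/144
3j²(4 3 3; 0 0 0) = Δ·Π!·Σ² = 2/77  (sign -1)
sum: t=1:−1/48 t=2:+1/24 t=3:−1/288 = 5/288
3j²(4 3 3; 1 0 -1) = Δ·Π!·Σ² = 5/462  (sign +1)
combine: 4πI² = 441·2/77·5/462 = 15/121
take √, sign -1: I = -0.09932258

-0.099323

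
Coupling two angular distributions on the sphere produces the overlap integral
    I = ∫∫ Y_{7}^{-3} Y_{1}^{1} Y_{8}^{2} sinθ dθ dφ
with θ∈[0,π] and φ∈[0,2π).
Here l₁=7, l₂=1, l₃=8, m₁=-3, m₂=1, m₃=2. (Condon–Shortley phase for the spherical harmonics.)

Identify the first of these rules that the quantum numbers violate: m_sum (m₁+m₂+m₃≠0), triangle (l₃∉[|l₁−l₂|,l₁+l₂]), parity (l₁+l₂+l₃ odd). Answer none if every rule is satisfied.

m₁+m₂+m₃ = -3 + 1 + 2 = 0  ✓
triangle: |7−1|=6 ≤ l₃=8 ≤ 7+1=8  ✓
parity: l₁+l₂+l₃ = 16 is even  ✓

none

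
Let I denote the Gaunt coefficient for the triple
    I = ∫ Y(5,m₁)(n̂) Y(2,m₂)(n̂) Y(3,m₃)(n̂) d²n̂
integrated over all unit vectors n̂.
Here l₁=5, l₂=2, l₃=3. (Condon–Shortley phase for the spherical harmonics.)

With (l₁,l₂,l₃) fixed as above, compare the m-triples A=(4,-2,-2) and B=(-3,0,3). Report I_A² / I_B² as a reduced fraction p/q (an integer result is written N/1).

9/2

Shared (l₁,l₂,l₃)=(5,2,3): N and (l;000)² cancel in I_A²/I_B².
A: Δ = 4!·6!·0!/11! = 1/2310; Racah Σ t=0..0: t=0:+1/2880 = 1/2880; ⇒ 3j(5 2 3; 4 -2 -2)² = 3/55, sgn -1
B: Δ = 4!·6!·0!/11! = 1/2310; Racah Σ t=2..2: t=2:+1/2880 = 1/2880; ⇒ 3j(5 2 3; -3 0 3)² = 2/165, sgn +1
I_A²/I_B² = (3/55)/(2/165) = 9/2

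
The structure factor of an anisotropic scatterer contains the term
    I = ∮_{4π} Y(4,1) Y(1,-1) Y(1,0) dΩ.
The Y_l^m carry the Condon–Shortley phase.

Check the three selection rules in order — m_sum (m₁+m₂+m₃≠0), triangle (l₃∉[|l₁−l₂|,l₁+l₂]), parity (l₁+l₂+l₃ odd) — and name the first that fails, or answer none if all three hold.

Σmᵢ = 0  ✓
l₃∈[|l₁−l₂|,l₁+l₂]=[3,5], have l₃=1  ✗
Σlᵢ = 6 ⇒ even

triangle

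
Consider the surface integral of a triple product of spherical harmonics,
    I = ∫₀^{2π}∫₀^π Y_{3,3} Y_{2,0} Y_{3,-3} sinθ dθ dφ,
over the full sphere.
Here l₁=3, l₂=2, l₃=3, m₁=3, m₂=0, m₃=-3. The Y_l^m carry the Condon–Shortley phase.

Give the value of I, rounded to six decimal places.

0.210261

Rules hold: Σm=0, L=8 even, 1≤3≤5.
N = 7·5·7 = 245
Δ = 2!·4!·2!/9! = 1/3780
Racah Σ t=0..2: t=0:+1/24 t=1:−1/4 t=2:+1/24 = -1/6
⇒ 3j(3 2 3; 0 0 0)² = 4/105, sgn +1
Racah Σ t=0..0: t=0:+1/96 = 1/96
⇒ 3j(3 2 3; 3 0 -3)² = 5/84, sgn +1
4πI² = N·(3j₀)²·(3jₘ)² = 5/9
I = +1·√(0.555556/4π) = 0.21026104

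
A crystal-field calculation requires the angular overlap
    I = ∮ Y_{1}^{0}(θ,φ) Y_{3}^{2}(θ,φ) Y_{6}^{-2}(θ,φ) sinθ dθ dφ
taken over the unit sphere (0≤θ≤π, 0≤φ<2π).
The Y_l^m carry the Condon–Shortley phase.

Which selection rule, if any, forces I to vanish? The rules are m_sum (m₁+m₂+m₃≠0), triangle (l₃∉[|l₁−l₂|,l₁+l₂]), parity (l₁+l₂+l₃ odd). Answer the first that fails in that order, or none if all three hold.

azimuthal sum: 0 + 2 − 2 = 0  ✓
2 ≤ 6 ≤ 4 (triangle on l)  ✗
L = 1 + 3 + 6 = 10 (even)

triangle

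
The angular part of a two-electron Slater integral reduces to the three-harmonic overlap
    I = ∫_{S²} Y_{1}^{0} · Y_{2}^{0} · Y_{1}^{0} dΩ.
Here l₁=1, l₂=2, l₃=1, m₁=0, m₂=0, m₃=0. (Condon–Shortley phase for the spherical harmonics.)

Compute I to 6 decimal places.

Checks pass: Σm=0; 4 even; l₃=1∈[1,3].
(2·1+1)(2·2+1)(2·1+1) = 45
Δ: 2! 0! 2! / 5! → 1/30
sum: t=1:−1/1 = -1/1
3j²(1 2 1; 0 0 0) = Δ·Π!·Σ² = 2/15  (sign +1)
(m-triple is (0,0,0) — same symbol as above.)
combine: 4πI² = 45·2/15·2/15 = 4/5
take √, sign +1: I = 0.25231325

0.252313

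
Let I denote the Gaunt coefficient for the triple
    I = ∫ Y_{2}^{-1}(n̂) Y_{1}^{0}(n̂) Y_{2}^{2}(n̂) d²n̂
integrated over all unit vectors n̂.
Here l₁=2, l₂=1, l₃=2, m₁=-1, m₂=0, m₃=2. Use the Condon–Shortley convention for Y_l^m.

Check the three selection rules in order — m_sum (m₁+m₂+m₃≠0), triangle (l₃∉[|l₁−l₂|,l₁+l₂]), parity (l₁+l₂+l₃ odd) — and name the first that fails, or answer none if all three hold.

m_sum

Σmᵢ = 1  ✗
l₃∈[|l₁−l₂|,l₁+l₂]=[1,3], have l₃=2
Σlᵢ = 5 ⇒ odd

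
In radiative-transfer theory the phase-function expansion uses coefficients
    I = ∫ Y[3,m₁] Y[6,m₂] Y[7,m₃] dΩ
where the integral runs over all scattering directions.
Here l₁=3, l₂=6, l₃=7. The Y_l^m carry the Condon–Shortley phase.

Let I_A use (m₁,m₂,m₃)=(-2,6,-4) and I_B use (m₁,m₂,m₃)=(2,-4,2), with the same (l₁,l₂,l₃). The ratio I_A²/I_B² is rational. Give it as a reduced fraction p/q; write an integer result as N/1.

363/1600

l's match ⇒ only the (l;m) 3-j factors differ between A and B.
A: triangle coeff Δ(3,6,7) = 1/2042040; Σ_t [2,2]: t=2:+1/43545600 = 1/43545600; (3j)²=11/3094 [(3 6 7; -2 6 -4)], sign=-1
B: triangle coeff Δ(3,6,7) = 1/2042040; Σ_t [0,1]: t=0:+1/967680 t=1:−1/8709120 = 1/1088640; (3j)²=800/51051 [(3 6 7; 2 -4 2)], sign=-1
I_A²/I_B² = (11/3094)/(800/51051) = 363/1600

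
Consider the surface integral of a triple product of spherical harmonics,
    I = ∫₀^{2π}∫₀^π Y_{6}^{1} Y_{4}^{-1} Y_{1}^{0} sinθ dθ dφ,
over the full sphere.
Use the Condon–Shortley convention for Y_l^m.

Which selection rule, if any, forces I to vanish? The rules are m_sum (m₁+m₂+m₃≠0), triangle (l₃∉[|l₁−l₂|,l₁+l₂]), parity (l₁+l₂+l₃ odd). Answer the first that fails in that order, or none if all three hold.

azimuthal sum: 1 − 1 + 0 = 0  ✓
2 ≤ 1 ≤ 10 (triangle on l)  ✗
L = 6 + 4 + 1 = 11 (odd)

triangle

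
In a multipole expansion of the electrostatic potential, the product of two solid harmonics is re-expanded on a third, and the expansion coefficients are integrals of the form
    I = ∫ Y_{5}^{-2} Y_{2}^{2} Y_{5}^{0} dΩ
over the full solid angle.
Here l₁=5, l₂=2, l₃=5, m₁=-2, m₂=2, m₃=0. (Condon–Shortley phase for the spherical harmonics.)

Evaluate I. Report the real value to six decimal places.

Checks pass: Σm=0; 12 even; l₃=5∈[3,7].
(2·5+1)(2·2+1)(2·5+1) = 605
Δ: 2! 8! 2! / 13! → 1/38610
sum: t=0:+1/2880 t=1:−1/576 t=2:+1/2880 = -1/960
3j²(5 2 5; 0 0 0) = Δ·Π!·Σ² = 10/429  (sign +1)
sum: t=2:+1/2880 = 1/2880
3j²(5 2 5; -2 2 0) = Δ·Π!·Σ² = 14/429  (sign -1)
combine: 4πI² = 605·10/429·14/429 = 700/1521
take √, sign -1: I = -0.19137248

-0.191372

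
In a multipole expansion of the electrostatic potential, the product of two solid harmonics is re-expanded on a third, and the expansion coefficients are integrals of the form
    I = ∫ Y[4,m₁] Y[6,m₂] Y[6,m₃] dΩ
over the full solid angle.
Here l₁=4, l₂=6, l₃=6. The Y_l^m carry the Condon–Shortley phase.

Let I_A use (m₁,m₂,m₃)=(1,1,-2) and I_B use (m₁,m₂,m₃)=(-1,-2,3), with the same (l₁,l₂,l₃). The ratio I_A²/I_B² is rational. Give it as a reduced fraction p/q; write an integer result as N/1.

Same 4,6,6: normalisation and zero-m 3j drop out of the ratio.
A: Δ: 4! 4! 8! / 17! → 1/15315300; sum: t=0:+1/725760 t=1:−1/34560 t=2:+1/17280 t=3:−1/82944 = 53/2903040; 3j²(4 6 6; 1 1 -2) = Δ·Π!·Σ² = 2809/306306  (sign +1)
B: Δ: 4! 4! 8! / 17! → 1/15315300; sum: t=1:−1/103680 t=2:+1/34560 t=3:−1/120960 t=4:+1/5806080 = 13/1161216; 3j²(4 6 6; -1 -2 3) = Δ·Π!·Σ² = 65/5236  (sign -1)
I_A²/I_B² = (2809/306306)/(65/5236) = 5618/7605

5618/7605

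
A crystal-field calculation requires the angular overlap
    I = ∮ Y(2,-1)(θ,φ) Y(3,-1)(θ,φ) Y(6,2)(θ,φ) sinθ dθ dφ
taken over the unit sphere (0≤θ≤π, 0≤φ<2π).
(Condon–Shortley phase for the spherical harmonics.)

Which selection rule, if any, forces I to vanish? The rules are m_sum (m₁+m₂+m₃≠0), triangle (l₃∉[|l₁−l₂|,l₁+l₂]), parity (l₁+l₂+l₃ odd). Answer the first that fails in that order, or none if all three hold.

azimuthal sum: -1 − 1 + 2 = 0  ✓
1 ≤ 6 ≤ 5 (triangle on l)  ✗
L = 2 + 3 + 6 = 11 (odd)

triangle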